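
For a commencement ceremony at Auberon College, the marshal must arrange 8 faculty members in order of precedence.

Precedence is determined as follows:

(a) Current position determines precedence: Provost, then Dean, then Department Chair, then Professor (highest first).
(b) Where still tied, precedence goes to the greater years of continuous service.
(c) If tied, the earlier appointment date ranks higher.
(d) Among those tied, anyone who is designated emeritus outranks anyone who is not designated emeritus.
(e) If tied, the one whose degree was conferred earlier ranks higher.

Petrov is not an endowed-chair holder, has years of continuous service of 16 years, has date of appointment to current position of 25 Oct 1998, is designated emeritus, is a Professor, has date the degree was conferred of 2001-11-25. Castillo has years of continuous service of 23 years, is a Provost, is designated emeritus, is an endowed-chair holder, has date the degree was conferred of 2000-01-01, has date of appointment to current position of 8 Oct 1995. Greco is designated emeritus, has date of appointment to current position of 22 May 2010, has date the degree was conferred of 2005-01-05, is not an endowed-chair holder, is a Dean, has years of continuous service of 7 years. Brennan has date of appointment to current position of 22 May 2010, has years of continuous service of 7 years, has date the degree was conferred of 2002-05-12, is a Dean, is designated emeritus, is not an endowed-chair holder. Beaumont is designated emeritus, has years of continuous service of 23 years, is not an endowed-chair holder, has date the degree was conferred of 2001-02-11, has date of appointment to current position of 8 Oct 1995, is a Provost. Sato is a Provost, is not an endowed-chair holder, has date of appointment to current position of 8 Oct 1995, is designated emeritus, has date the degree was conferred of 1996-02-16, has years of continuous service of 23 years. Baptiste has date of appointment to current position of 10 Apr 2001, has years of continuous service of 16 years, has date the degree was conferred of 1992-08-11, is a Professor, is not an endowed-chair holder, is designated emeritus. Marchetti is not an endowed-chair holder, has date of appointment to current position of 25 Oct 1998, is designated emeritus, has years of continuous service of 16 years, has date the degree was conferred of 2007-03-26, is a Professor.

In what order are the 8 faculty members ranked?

By current position: Sato, Castillo and Beaumont (Provost); then Brennan and Greco (Dean); then Petrov, Marchetti and Baptiste (Professor).
Sato, Castillo and Beaumont all have years of continuous service 23 years, so the next rule applies.
Sato, Castillo and Beaumont all have date of appointment to current position 8 Oct 1995, so the next rule applies.
Sato, Castillo and Beaumont are each designated emeritus, so the next rule applies.
Among Sato, Castillo and Beaumont, by date the degree was conferred (earlier first): Sato (1996-02-16) before Castillo (2000-01-01) before Beaumont (2001-02-11).
Brennan and Greco both have years of continuous service 7 years, so the next rule applies.
Brennan and Greco both have date of appointment to current position 22 May 2010, so the next rule applies.
Brennan and Greco are each designated emeritus, so the next rule applies.
Among Brennan and Greco, by date the degree was conferred (earlier first): Brennan (2002-05-12) before Greco (2005-01-05).
Petrov, Marchetti and Baptiste all have years of continuous service 16 years, so the next rule applies.
Among Petrov, Marchetti and Baptiste, by date of appointment to current position (earlier first): Petrov and Marchetti (25 Oct 1998) before Baptiste (10 Apr 2001).
Petrov and Marchetti are each designated emeritus, so the next rule applies.
Among Petrov and Marchetti, by date the degree was conferred (earlier first): Petrov (2001-11-25) before Marchetti (2007-03-26).
Full order: Sato, Castillo, Beaumont, Brennan, Greco, Petrov, Marchetti, Baptiste.

Sato, Castillo, Beaumont, Brennan, Greco, Petrov, Marchetti, Baptiste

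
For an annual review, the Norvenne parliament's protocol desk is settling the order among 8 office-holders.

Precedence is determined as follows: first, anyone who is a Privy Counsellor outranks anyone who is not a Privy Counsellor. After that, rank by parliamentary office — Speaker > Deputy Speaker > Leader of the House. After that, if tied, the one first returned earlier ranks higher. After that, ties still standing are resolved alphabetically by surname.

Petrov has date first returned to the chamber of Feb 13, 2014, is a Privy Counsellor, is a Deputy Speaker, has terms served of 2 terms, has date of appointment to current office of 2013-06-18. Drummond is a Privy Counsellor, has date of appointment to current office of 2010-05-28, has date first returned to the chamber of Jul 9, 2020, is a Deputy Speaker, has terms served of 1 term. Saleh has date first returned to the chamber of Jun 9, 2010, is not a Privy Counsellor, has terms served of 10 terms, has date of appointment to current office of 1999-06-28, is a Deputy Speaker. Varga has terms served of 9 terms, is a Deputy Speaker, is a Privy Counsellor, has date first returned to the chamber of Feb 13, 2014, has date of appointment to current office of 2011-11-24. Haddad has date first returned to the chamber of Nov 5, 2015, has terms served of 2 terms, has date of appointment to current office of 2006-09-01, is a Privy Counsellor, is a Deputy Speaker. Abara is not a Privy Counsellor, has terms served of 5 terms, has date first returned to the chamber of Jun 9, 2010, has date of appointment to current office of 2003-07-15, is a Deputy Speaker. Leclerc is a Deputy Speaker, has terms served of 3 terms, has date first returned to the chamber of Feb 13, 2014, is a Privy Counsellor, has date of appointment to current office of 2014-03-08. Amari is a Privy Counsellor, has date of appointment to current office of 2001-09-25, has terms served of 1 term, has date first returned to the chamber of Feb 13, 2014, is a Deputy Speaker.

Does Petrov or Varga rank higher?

By the first rule: Amari, Leclerc, Petrov, Varga, Haddad and Drummond (each a Privy Counsellor); then Abara and Saleh (both not a Privy Counsellor).
Amari, Leclerc, Petrov, Varga, Haddad and Drummond are each Deputy Speaker, so the next rule applies.
Among Amari, Leclerc, Petrov, Varga, Haddad and Drummond, by date first returned to the chamber (earlier first): Amari, Leclerc, Petrov and Varga (Feb 13, 2014) before Haddad (Nov 5, 2015) before Drummond (Jul 9, 2020).
Among Amari, Leclerc, Petrov and Varga, alphabetically by surname: Amari before Leclerc before Petrov before Varga.
Abara and Saleh are each Deputy Speaker, so the next rule applies.
Abara and Saleh both have date first returned to the chamber Jun 9, 2010, so the next rule applies.
Among Abara and Saleh, alphabetically by surname: Abara before Saleh.
So Petrov takes precedence.

Petrov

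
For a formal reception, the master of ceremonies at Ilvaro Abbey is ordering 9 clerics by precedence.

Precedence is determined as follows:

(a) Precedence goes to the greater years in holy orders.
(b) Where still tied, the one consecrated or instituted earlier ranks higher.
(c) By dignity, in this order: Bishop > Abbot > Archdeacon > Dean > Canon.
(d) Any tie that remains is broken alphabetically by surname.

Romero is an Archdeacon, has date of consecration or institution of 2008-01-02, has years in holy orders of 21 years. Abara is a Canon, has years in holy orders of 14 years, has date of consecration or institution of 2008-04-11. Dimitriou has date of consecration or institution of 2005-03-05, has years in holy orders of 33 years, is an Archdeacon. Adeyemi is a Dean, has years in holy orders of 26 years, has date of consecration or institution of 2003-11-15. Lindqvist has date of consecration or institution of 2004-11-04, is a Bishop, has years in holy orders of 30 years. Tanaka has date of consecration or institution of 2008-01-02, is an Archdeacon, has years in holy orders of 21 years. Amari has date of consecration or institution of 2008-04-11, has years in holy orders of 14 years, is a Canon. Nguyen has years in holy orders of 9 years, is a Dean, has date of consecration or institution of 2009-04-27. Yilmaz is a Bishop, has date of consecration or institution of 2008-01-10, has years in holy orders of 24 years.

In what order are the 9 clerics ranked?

By years in holy orders (higher first): Dimitriou (33 years); then Lindqvist (30 years); then Adeyemi (26 years); then Yilmaz (24 years); then Romero and Tanaka (both 21 years); then Abara and Amari (both 14 years); then Nguyen (9 years).
Romero and Tanaka both have date of consecration or institution 2008-01-02, so the next rule applies.
Romero and Tanaka are each Archdeacon, so the next rule applies.
Among Romero and Tanaka, alphabetically by surname: Romero before Tanaka.
Abara and Amari both have date of consecration or institution 2008-04-11, so the next rule applies.
Abara and Amari are each Canon, so the next rule applies.
Among Abara and Amari, alphabetically by surname: Abara before Amari.
Full order: Dimitriou, Lindqvist, Adeyemi, Yilmaz, Romero, Tanaka, Abara, Amari, Nguyen.

Dimitriou, Lindqvist, Adeyemi, Yilmaz, Romero, Tanaka, Abara, Amari, Nguyen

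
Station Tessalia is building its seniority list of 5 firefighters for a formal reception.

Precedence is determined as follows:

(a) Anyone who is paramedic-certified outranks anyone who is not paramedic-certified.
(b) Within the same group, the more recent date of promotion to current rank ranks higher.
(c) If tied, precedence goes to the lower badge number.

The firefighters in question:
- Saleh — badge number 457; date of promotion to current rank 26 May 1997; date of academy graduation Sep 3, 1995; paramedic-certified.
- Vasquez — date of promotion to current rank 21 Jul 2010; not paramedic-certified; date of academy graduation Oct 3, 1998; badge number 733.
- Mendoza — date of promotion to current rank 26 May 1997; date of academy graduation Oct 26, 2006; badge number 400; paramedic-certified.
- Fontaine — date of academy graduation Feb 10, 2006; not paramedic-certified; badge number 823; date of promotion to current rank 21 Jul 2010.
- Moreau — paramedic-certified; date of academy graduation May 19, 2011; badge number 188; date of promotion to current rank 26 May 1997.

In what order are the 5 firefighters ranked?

By the first rule: Moreau, Mendoza and Saleh (each paramedic-certified); then Vasquez and Fontaine (both not paramedic-certified).
Moreau, Mendoza and Saleh all have date of promotion to current rank 26 May 1997, so the next rule applies.
Among Moreau, Mendoza and Saleh, by badge number (lower first): Moreau (188) before Mendoza (400) before Saleh (457).
Vasquez and Fontaine both have date of promotion to current rank 21 Jul 2010, so the next rule applies.
Among Vasquez and Fontaine, by badge number (lower first): Vasquez (733) before Fontaine (823).
Full order: Moreau, Mendoza, Saleh, Vasquez, Fontaine.

Moreau, Mendoza, Saleh, Vasquez, Fontaine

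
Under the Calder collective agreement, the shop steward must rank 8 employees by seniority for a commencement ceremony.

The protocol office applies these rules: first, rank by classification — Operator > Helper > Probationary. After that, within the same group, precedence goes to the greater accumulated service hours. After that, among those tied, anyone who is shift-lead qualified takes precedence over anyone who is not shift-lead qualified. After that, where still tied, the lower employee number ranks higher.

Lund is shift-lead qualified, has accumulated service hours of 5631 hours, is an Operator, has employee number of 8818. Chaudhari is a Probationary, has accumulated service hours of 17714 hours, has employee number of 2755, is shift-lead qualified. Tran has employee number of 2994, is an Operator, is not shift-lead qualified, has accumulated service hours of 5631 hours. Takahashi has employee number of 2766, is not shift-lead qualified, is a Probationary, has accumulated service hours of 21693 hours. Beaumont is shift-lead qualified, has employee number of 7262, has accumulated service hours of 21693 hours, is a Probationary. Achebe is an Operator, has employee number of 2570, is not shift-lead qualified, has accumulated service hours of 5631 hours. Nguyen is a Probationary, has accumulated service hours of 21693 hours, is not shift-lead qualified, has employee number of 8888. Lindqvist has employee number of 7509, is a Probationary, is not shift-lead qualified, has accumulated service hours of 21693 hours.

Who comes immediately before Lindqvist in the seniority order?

By classification: Lund, Achebe and Tran (Operator); then Beaumont, Takahashi, Lindqvist, Nguyen and Chaudhari (Probationary).
Lund, Achebe and Tran all have accumulated service hours 5631 hours, so the next rule applies.
Among Lund, Achebe and Tran, shift-lead qualified before not shift-lead qualified: Lund (shift-lead qualified) before Achebe and Tran (not shift-lead qualified).
Among Achebe and Tran, by employee number (lower first): Achebe (2570) before Tran (2994).
Among Beaumont, Takahashi, Lindqvist, Nguyen and Chaudhari, by accumulated service hours (higher first): Beaumont, Takahashi, Lindqvist and Nguyen (21693 hours) before Chaudhari (17714 hours).
Among Beaumont, Takahashi, Lindqvist and Nguyen, shift-lead qualified before not shift-lead qualified: Beaumont (shift-lead qualified) before Takahashi, Lindqvist and Nguyen (not shift-lead qualified).
Among Takahashi, Lindqvist and Nguyen, by employee number (lower first): Takahashi (2766) before Lindqvist (7509) before Nguyen (8888).
Order: Lund, Achebe, Tran, Beaumont, Takahashi, Lindqvist, Nguyen, Chaudhari.

Takahashi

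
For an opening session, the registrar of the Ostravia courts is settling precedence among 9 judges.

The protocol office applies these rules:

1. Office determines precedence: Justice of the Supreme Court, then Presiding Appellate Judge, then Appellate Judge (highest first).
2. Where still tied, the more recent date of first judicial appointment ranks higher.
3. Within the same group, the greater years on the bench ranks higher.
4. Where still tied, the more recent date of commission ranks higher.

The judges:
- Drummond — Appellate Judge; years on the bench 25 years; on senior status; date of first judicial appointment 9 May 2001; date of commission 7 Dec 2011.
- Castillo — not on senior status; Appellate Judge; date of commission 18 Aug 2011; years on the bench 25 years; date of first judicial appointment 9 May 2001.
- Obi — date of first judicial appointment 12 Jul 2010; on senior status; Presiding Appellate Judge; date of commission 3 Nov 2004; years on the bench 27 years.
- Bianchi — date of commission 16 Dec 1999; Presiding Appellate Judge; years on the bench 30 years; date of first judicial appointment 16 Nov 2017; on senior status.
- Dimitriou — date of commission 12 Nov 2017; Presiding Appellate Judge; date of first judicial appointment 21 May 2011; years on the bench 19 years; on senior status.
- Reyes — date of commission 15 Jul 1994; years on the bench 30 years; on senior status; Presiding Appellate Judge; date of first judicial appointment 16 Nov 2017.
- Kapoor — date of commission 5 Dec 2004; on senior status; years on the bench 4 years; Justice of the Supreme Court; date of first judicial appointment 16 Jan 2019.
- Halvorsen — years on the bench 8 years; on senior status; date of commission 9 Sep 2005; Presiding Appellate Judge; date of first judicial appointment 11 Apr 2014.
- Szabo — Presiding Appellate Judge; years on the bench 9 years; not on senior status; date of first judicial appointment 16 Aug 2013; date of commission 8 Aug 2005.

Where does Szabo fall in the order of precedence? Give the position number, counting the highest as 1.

5

By office: Kapoor (Justice of the Supreme Court); then Bianchi, Reyes, Halvorsen, Szabo, Dimitriou and Obi (Presiding Appellate Judge); then Drummond and Castillo (Appellate Judge).
Among Bianchi, Reyes, Halvorsen, Szabo, Dimitriou and Obi, by date of first judicial appointment (later first): Bianchi and Reyes (16 Nov 2017) before Halvorsen (11 Apr 2014) before Szabo (16 Aug 2013) before Dimitriou (21 May 2011) before Obi (12 Jul 2010).
Bianchi and Reyes both have years on the bench 30 years, so the next rule applies.
Among Bianchi and Reyes, by date of commission (later first): Bianchi (16 Dec 1999) before Reyes (15 Jul 1994).
Drummond and Castillo both have date of first judicial appointment 9 May 2001, so the next rule applies.
Drummond and Castillo both have years on the bench 25 years, so the next rule applies.
Among Drummond and Castillo, by date of commission (later first): Drummond (7 Dec 2011) before Castillo (18 Aug 2011).
Order: Kapoor, Bianchi, Reyes, Halvorsen, Szabo, Dimitriou, Obi, Drummond, Castillo. So position 5.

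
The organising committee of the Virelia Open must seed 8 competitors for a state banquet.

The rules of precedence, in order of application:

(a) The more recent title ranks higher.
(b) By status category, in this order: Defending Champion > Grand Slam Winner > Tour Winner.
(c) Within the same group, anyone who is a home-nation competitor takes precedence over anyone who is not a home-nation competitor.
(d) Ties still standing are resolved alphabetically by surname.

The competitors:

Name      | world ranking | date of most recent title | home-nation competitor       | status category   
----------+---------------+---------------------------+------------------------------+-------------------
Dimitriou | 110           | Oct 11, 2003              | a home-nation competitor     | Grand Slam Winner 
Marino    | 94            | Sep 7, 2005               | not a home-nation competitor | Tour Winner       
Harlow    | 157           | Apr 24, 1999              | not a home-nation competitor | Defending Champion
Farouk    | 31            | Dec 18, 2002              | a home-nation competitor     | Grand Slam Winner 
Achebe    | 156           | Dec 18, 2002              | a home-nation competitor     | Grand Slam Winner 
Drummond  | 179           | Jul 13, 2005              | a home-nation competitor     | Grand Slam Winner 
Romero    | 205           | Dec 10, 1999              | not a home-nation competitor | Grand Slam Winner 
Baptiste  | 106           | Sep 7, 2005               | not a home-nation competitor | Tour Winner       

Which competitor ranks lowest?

Harlow

By date of most recent title (later first): Baptiste and Marino (both Sep 7, 2005); then Drummond (Jul 13, 2005); then Dimitriou (Oct 11, 2003); then Achebe and Farouk (both Dec 18, 2002); then Romero (Dec 10, 1999); then Harlow (Apr 24, 1999).
Baptiste and Marino are each Tour Winner, so the next rule applies.
Baptiste and Marino are each not a home-nation competitor, so the next rule applies.
Among Baptiste and Marino, alphabetically by surname: Baptiste before Marino.
Achebe and Farouk are each Grand Slam Winner, so the next rule applies.
Achebe and Farouk are each a home-nation competitor, so the next rule applies.
Among Achebe and Farouk, alphabetically by surname: Achebe before Farouk.
Order: Baptiste, Marino, Drummond, Dimitriou, Achebe, Farouk, Romero, Harlow.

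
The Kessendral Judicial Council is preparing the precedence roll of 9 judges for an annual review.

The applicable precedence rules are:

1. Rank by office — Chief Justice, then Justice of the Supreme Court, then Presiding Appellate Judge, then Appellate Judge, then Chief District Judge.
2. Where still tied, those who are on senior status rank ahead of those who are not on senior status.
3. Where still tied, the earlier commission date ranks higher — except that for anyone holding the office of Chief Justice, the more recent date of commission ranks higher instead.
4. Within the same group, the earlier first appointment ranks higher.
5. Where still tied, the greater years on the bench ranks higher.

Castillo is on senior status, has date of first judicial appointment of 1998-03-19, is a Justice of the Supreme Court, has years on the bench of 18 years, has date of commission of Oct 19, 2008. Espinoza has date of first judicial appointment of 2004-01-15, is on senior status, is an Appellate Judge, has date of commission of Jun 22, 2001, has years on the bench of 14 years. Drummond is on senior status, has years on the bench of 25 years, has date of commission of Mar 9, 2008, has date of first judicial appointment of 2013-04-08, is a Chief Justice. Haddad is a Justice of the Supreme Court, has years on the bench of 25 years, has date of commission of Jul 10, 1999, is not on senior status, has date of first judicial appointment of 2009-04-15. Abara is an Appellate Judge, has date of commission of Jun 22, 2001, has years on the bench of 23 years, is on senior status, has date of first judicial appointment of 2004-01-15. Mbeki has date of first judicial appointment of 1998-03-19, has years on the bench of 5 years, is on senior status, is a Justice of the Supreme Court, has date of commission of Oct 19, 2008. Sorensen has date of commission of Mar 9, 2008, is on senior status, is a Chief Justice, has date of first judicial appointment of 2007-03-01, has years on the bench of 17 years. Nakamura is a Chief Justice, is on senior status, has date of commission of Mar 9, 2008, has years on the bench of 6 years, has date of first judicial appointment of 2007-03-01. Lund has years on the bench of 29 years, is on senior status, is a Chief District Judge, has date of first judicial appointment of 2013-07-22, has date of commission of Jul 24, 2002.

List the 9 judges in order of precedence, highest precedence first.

By office: Sorensen, Nakamura and Drummond (Chief Justice); then Castillo, Mbeki and Haddad (Justice of the Supreme Court); then Abara and Espinoza (Appellate Judge); then Lund (Chief District Judge).
Sorensen, Nakamura and Drummond are each on senior status, so the next rule applies.
Sorensen, Nakamura and Drummond all have date of commission Mar 9, 2008, so the next rule applies.
Among Sorensen, Nakamura and Drummond, by date of first judicial appointment (earlier first): Sorensen and Nakamura (2007-03-01) before Drummond (2013-04-08).
Among Sorensen and Nakamura, by years on the bench (higher first): Sorensen (17 years) before Nakamura (6 years).
Among Castillo, Mbeki and Haddad, on senior status before not on senior status: Castillo and Mbeki (on senior status) before Haddad (not on senior status).
Castillo and Mbeki both have date of commission Oct 19, 2008, so the next rule applies.
Castillo and Mbeki both have date of first judicial appointment 1998-03-19, so the next rule applies.
Among Castillo and Mbeki, by years on the bench (higher first): Castillo (18 years) before Mbeki (5 years).
Abara and Espinoza are each on senior status, so the next rule applies.
Abara and Espinoza both have date of commission Jun 22, 2001, so the next rule applies.
Abara and Espinoza both have date of first judicial appointment 2004-01-15, so the next rule applies.
Among Abara and Espinoza, by years on the bench (higher first): Abara (23 years) before Espinoza (14 years).
Full order: Sorensen, Nakamura, Drummond, Castillo, Mbeki, Haddad, Abara, Espinoza, Lund.

Sorensen, Nakamura, Drummond, Castillo, Mbeki, Haddad, Abara, Espinoza, Lund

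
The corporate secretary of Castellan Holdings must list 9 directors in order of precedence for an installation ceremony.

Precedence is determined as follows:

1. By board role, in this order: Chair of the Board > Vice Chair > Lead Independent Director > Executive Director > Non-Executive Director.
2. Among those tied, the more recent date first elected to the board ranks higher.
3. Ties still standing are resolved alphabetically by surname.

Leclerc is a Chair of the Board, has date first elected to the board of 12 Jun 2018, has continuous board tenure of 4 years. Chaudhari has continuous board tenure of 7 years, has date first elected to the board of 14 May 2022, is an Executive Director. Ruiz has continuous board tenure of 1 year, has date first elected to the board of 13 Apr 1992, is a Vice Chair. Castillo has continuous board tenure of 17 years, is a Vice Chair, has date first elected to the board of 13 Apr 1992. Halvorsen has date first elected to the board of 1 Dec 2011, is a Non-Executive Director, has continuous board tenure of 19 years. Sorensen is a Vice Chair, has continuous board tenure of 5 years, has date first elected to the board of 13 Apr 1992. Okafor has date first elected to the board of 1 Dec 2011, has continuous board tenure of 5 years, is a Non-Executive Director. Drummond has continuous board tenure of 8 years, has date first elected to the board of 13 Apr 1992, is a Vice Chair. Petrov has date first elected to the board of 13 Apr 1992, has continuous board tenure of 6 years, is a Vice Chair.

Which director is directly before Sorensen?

Ruiz

By board role: Leclerc (Chair of the Board); then Castillo, Drummond, Petrov, Ruiz and Sorensen (Vice Chair); then Chaudhari (Executive Director); then Halvorsen and Okafor (Non-Executive Director).
Castillo, Drummond, Petrov, Ruiz and Sorensen all have date first elected to the board 13 Apr 1992, so the next rule applies.
Among Castillo, Drummond, Petrov, Ruiz and Sorensen, alphabetically by surname: Castillo before Drummond before Petrov before Ruiz before Sorensen.
Halvorsen and Okafor both have date first elected to the board 1 Dec 2011, so the next rule applies.
Among Halvorsen and Okafor, alphabetically by surname: Halvorsen before Okafor.
Order: Leclerc, Castillo, Drummond, Petrov, Ruiz, Sorensen, Chaudhari, Halvorsen, Okafor.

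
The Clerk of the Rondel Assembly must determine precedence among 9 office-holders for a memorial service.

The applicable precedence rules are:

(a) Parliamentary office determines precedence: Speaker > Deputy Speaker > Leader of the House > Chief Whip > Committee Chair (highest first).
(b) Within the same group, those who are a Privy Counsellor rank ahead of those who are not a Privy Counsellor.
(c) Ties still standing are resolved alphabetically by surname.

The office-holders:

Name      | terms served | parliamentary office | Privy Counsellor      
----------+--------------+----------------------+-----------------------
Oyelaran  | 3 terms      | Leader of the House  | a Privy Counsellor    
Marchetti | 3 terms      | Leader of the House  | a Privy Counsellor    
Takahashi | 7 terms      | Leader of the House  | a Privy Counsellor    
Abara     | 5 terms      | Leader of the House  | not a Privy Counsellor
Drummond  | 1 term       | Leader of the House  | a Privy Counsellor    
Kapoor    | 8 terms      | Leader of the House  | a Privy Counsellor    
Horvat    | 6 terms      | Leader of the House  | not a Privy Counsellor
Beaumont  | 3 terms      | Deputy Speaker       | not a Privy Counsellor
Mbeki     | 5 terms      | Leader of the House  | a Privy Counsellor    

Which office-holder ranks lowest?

By parliamentary office: Beaumont (Deputy Speaker); then Drummond, Kapoor, Marchetti, Mbeki, Oyelaran, Takahashi, Abara and Horvat (Leader of the House).
Among Drummond, Kapoor, Marchetti, Mbeki, Oyelaran, Takahashi, Abara and Horvat, a Privy Counsellor before not a Privy Counsellor: Drummond, Kapoor, Marchetti, Mbeki, Oyelaran and Takahashi (a Privy Counsellor) before Abara and Horvat (not a Privy Counsellor).
Among Drummond, Kapoor, Marchetti, Mbeki, Oyelaran and Takahashi, alphabetically by surname: Drummond before Kapoor before Marchetti before Mbeki before Oyelaran before Takahashi.
Among Abara and Horvat, alphabetically by surname: Abara before Horvat.
Order: Beaumont, Drummond, Kapoor, Marchetti, Mbeki, Oyelaran, Takahashi, Abara, Horvat.

Horvat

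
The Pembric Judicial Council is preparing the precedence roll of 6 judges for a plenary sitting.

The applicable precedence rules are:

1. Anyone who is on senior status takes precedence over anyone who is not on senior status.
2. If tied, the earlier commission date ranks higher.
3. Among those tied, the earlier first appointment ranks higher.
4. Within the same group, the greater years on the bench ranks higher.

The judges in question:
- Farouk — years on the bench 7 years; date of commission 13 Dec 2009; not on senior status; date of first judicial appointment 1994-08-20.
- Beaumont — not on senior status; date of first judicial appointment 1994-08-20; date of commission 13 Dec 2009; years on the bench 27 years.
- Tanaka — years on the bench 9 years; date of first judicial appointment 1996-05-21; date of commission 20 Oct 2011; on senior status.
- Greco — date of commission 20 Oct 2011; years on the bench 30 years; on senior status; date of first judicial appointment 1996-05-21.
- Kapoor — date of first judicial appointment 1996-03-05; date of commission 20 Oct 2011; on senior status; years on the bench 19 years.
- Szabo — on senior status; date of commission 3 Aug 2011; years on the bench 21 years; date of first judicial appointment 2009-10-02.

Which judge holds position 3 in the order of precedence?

By the first rule: Szabo, Kapoor, Greco and Tanaka (each on senior status); then Beaumont and Farouk (both not on senior status).
Among Szabo, Kapoor, Greco and Tanaka, by date of commission (earlier first): Szabo (3 Aug 2011) before Kapoor, Greco and Tanaka (20 Oct 2011).
Among Kapoor, Greco and Tanaka, by date of first judicial appointment (earlier first): Kapoor (1996-03-05) before Greco and Tanaka (1996-05-21).
Among Greco and Tanaka, by years on the bench (higher first): Greco (30 years) before Tanaka (9 years).
Beaumont and Farouk both have date of commission 13 Dec 2009, so the next rule applies.
Beaumont and Farouk both have date of first judicial appointment 1994-08-20, so the next rule applies.
Among Beaumont and Farouk, by years on the bench (higher first): Beaumont (27 years) before Farouk (7 years).
Order: Szabo, Kapoor, Greco, Tanaka, Beaumont, Farouk.

Greco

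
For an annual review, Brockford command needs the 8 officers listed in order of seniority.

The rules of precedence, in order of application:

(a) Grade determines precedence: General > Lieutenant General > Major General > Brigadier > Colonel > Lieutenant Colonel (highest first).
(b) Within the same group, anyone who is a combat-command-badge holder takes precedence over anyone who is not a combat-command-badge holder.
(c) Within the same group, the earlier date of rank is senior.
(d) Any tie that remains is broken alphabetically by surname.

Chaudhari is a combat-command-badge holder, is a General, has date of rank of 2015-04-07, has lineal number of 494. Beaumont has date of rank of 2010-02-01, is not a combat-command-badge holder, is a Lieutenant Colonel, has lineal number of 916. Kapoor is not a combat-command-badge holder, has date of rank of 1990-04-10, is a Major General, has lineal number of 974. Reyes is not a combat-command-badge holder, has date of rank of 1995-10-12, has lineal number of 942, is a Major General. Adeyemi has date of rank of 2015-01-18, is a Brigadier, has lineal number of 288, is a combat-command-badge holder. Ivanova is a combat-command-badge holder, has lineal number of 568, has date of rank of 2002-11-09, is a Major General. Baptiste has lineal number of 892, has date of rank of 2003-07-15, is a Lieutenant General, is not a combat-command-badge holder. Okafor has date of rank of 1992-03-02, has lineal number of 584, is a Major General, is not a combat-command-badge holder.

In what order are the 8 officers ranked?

Chaudhari, Baptiste, Ivanova, Kapoor, Okafor, Reyes, Adeyemi, Beaumont

By grade: Chaudhari (General); then Baptiste (Lieutenant General); then Ivanova, Kapoor, Okafor and Reyes (Major General); then Adeyemi (Brigadier); then Beaumont (Lieutenant Colonel).
Among Ivanova, Kapoor, Okafor and Reyes, a combat-command-badge holder before not a combat-command-badge holder: Ivanova (a combat-command-badge holder) before Kapoor, Okafor and Reyes (not a combat-command-badge holder).
Among Kapoor, Okafor and Reyes, by date of rank (earlier first): Kapoor (1990-04-10) before Okafor (1992-03-02) before Reyes (1995-10-12).
Full order: Chaudhari, Baptiste, Ivanova, Kapoor, Okafor, Reyes, Adeyemi, Beaumont.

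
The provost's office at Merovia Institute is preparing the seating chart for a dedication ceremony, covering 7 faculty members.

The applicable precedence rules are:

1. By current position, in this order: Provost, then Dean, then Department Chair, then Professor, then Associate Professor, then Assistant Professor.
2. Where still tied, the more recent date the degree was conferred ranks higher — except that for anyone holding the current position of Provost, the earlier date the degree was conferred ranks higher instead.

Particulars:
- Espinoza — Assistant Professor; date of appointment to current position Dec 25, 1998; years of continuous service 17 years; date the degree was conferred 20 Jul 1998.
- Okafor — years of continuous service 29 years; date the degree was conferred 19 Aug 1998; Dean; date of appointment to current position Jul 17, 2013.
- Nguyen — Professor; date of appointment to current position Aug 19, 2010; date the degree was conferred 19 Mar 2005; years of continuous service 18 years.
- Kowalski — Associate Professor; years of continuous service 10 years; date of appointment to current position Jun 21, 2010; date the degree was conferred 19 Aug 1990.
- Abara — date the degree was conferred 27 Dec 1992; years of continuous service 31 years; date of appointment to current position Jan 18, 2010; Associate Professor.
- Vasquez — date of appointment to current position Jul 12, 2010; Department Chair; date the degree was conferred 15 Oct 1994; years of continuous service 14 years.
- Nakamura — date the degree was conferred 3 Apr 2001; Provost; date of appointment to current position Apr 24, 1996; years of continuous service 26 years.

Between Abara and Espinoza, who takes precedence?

By current position: Nakamura (Provost); then Okafor (Dean); then Vasquez (Department Chair); then Nguyen (Professor); then Abara and Kowalski (Associate Professor); then Espinoza (Assistant Professor).
Among Abara and Kowalski, by date the degree was conferred (later first): Abara (27 Dec 1992) before Kowalski (19 Aug 1990).
So Abara takes precedence.

Abara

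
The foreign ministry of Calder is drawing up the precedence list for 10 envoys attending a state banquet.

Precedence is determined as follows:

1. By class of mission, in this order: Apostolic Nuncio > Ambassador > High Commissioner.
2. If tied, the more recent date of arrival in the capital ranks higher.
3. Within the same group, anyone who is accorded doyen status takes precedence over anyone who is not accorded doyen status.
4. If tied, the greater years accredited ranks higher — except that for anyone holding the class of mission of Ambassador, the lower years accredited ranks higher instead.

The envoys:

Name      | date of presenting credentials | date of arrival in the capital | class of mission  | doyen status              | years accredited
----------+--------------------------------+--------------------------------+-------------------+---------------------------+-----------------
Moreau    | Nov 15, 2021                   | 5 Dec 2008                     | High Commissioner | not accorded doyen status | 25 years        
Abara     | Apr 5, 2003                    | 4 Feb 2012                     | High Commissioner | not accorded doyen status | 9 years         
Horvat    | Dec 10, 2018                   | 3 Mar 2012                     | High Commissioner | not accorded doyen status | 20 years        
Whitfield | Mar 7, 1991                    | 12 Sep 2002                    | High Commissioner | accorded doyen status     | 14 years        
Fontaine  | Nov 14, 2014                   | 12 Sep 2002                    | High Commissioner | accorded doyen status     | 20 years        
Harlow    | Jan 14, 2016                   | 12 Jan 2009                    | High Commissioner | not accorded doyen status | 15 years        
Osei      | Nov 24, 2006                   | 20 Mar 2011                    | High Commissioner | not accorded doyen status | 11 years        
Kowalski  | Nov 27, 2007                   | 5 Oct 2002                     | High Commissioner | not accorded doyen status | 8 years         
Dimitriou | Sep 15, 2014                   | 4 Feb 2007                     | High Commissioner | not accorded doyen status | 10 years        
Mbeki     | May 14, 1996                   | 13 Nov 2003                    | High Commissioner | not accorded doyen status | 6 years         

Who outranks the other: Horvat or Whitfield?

Horvat

By class of mission: Horvat, Abara, Osei, Harlow, Moreau, Dimitriou, Mbeki, Kowalski, Fontaine and Whitfield (High Commissioner).
Among Horvat, Abara, Osei, Harlow, Moreau, Dimitriou, Mbeki, Kowalski, Fontaine and Whitfield, by date of arrival in the capital (later first): Horvat (3 Mar 2012) before Abara (4 Feb 2012) before Osei (20 Mar 2011) before Harlow (12 Jan 2009) before Moreau (5 Dec 2008) before Dimitriou (4 Feb 2007) before Mbeki (13 Nov 2003) before Kowalski (5 Oct 2002) before Fontaine and Whitfield (12 Sep 2002).
Fontaine and Whitfield are each accorded doyen status, so the next rule applies.
Among Fontaine and Whitfield, by years accredited (higher first): Fontaine (20 years) before Whitfield (14 years).
So Horvat takes precedence.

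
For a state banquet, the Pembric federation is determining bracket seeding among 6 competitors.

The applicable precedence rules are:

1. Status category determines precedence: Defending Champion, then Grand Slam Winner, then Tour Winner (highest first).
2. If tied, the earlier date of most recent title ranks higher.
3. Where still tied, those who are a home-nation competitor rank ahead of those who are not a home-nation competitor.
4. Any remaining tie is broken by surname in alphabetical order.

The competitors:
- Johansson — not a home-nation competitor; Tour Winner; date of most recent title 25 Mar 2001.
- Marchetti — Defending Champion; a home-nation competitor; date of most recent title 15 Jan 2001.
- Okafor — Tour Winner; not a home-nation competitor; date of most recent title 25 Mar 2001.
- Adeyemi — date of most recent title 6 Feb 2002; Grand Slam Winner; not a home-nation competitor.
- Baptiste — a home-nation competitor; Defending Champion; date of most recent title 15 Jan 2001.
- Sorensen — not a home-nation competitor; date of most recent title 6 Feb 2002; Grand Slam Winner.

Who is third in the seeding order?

By status category: Baptiste and Marchetti (Defending Champion); then Adeyemi and Sorensen (Grand Slam Winner); then Johansson and Okafor (Tour Winner).
Baptiste and Marchetti both have date of most recent title 15 Jan 2001, so the next rule applies.
Baptiste and Marchetti are each a home-nation competitor, so the next rule applies.
Among Baptiste and Marchetti, alphabetically by surname: Baptiste before Marchetti.
Adeyemi and Sorensen both have date of most recent title 6 Feb 2002, so the next rule applies.
Adeyemi and Sorensen are each not a home-nation competitor, so the next rule applies.
Among Adeyemi and Sorensen, alphabetically by surname: Adeyemi before Sorensen.
Johansson and Okafor both have date of most recent title 25 Mar 2001, so the next rule applies.
Johansson and Okafor are each not a home-nation competitor, so the next rule applies.
Among Johansson and Okafor, alphabetically by surname: Johansson before Okafor.
Order: Baptiste, Marchetti, Adeyemi, Sorensen, Johansson, Okafor.

Adeyemi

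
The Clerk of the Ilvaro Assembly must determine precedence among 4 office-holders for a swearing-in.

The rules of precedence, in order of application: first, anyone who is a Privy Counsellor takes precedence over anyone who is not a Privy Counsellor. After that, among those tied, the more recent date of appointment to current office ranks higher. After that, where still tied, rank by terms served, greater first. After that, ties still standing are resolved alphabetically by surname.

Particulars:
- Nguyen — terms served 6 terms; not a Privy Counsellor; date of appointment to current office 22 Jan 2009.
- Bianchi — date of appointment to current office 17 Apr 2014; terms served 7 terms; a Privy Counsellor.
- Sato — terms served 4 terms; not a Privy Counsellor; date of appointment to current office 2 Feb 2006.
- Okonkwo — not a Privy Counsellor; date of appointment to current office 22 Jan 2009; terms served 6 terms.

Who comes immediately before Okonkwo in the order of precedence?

By the first rule: Bianchi (a Privy Counsellor); then Nguyen, Okonkwo and Sato (each not a Privy Counsellor).
Among Nguyen, Okonkwo and Sato, by date of appointment to current office (later first): Nguyen and Okonkwo (22 Jan 2009) before Sato (2 Feb 2006).
Nguyen and Okonkwo both have terms served 6 terms, so the next rule applies.
Among Nguyen and Okonkwo, alphabetically by surname: Nguyen before Okonkwo.
Order: Bianchi, Nguyen, Okonkwo, Sato.

Nguyen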